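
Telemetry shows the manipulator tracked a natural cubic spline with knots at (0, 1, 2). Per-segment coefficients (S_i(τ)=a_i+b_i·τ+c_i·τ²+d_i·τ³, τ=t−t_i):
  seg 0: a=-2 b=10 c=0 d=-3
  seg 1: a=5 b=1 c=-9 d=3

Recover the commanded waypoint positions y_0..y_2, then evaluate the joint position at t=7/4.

y_0 = S_0(0) = a_0 = -2
y_1 = S_1(0) = a_1 = 5
y_2 = S_1(1) = 0
t_q=7/4 is in segment 1 (τ=3/4); S_1(τ)=125/64

y_0=-2 y_1=5 y_2=0
S(7/4) = 125/64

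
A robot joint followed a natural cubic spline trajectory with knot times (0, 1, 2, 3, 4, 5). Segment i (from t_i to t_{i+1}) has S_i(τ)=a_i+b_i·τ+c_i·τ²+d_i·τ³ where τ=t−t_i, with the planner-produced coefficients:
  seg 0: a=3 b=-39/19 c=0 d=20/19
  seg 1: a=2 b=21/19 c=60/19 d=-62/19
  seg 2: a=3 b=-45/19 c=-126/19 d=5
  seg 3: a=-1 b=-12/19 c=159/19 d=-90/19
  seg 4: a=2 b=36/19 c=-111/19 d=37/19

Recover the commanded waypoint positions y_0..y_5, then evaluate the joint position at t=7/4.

y_0=3 y_1=2 y_2=3 y_3=-1 y_4=2 y_5=0
S(7/4) = 1963/608

y_0 = S_0(0) = a_0 = 3
y_1 = S_1(0) = a_1 = 2
y_2 = S_2(0) = a_2 = 3
y_3 = S_3(0) = a_3 = -1
y_4 = S_4(0) = a_4 = 2
y_5 = S_4(1) = 0
t_q=7/4 is in segment 1 (τ=3/4); S_1(τ)=1963/608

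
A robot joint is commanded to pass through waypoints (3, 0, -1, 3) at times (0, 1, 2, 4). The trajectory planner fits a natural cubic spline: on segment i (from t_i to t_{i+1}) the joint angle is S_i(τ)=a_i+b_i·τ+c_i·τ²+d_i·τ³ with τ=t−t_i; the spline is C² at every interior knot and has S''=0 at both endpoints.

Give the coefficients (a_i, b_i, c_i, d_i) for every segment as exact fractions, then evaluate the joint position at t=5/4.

  seg 0: a=3 b=-78/23 c=0 d=9/23
  seg 1: a=0 b=-51/23 c=27/23 d=1/23
  seg 2: a=-1 b=6/23 c=30/23 d=-5/23
S(5/4) = -707/1472

Δ: Δ0=-3, Δ1=-1, Δ2=2
row 1: diag=4, rhs=12; c'=1/4, d'=3
row 2: denom=6−1·1/4=23/4; d'=(18−1·3)/(23/4)=60/23
back: M2=60/23
back: M1=3−1/4·60/23=54/23
M: M0=0, M1=54/23, M2=60/23, M3=0
seg 0: a=3, c=M0/2=0, d=(M1−M0)/(6·1)=9/23, b=Δ0−h0·(2M0+M1)/6=-78/23
seg 1: a=0, c=M1/2=27/23, d=(M2−M1)/(6·1)=1/23, b=Δ1−h1·(2M1+M2)/6=-51/23
seg 2: a=-1, c=M2/2=30/23, d=(M3−M2)/(6·2)=-5/23, b=Δ2−h2·(2M2+M3)/6=6/23
t_q=5/4 → seg 1, τ=1/4; S=0+-51/23·τ+27/23·τ²+1/23·τ³=-707/1472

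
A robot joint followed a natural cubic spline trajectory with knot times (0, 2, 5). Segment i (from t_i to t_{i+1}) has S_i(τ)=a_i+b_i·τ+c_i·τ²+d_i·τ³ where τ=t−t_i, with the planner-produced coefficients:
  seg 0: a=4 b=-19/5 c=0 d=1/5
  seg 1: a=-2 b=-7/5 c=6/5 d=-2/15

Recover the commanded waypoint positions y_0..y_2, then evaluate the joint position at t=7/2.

y_0=4 y_1=-2 y_2=1
S(7/2) = -37/20

y_0 = S_0(0) = a_0 = 4
y_1 = S_1(0) = a_1 = -2
y_2 = S_1(3) = 1
t_q=7/2 is in segment 1 (τ=3/2); S_1(τ)=-37/20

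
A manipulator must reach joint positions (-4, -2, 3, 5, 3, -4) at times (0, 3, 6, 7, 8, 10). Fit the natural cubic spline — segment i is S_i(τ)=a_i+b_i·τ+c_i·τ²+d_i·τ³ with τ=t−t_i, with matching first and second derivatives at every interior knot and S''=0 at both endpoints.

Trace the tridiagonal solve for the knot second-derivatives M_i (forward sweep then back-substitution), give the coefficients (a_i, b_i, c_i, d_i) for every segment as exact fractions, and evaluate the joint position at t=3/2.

Δ: Δ0=2/3, Δ1=5/3, Δ2=2, Δ3=-2, Δ4=-7/2
row 1: diag=12, rhs=6; c'=1/4, d'=1/2
row 2: denom=8−3·1/4=29/4; d'=(2−3·1/2)/(29/4)=2/29
row 3: denom=4−1·4/29=112/29; d'=(-24−1·2/29)/(112/29)=-349/56
row 4: denom=6−1·29/112=643/112; d'=(-9−1·-349/56)/(643/112)=-310/643
back: M4=-310/643
back: M3=-349/56−29/112·-310/643=-3927/643
back: M2=2/29−4/29·-3927/643=586/643
back: M1=1/2−1/4·586/643=175/643
M: M0=0, M1=175/643, M2=586/643, M3=-3927/643, M4=-310/643, M5=0
seg 0: a=-4, c=M0/2=0, d=(M1−M0)/(6·3)=175/11574, b=Δ0−h0·(2M0+M1)/6=2047/3858
seg 1: a=-2, c=M1/2=175/1286, d=(M2−M1)/(6·3)=137/3858, b=Δ1−h1·(2M1+M2)/6=1811/1929
seg 2: a=3, c=M2/2=293/643, d=(M3−M2)/(6·1)=-4513/3858, b=Δ2−h2·(2M2+M3)/6=10471/3858
seg 3: a=5, c=M3/2=-3927/1286, d=(M4−M3)/(6·1)=3617/3858, b=Δ3−h3·(2M3+M4)/6=224/1929
seg 4: a=3, c=M4/2=-155/643, d=(M5−M4)/(6·2)=155/3858, b=Δ4−h4·(2M4+M5)/6=-12263/3858
t_q=3/2 → seg 0, τ=3/2; S=-4+2047/3858·τ+0·τ²+175/11574·τ³=-32439/10288

  seg 0: a=-4 b=2047/3858 c=0 d=175/11574
  seg 1: a=-2 b=1811/1929 c=175/1286 d=137/3858
  seg 2: a=3 b=10471/3858 c=293/643 d=-4513/3858
  seg 3: a=5 b=224/1929 c=-3927/1286 d=3617/3858
  seg 4: a=3 b=-12263/3858 c=-155/643 d=155/3858
S(3/2) = -32439/10288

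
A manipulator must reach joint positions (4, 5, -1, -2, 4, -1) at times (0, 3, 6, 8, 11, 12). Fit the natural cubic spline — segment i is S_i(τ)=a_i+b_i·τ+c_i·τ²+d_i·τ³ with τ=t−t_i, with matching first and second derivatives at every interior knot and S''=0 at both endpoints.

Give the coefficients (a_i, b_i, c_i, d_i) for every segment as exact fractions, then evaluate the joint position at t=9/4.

  seg 0: a=4 b=237/238 c=0 d=-473/6426
  seg 1: a=5 b=-118/119 c=-473/714 d=233/2142
  seg 2: a=-1 b=-69/34 c=113/357 d=80/357
  seg 3: a=-2 b=1375/714 c=593/357 d=-3505/6426
  seg 4: a=4 b=-1012/357 c=-773/238 d=773/714
S(9/4) = 11755/2176

Δ: Δ0=1/3, Δ1=-2, Δ2=-1/2, Δ3=2, Δ4=-5
row 1: diag=12, rhs=-14; c'=1/4, d'=-7/6
row 2: denom=10−3·1/4=37/4; d'=(9−3·-7/6)/(37/4)=50/37
row 3: denom=10−2·8/37=354/37; d'=(15−2·50/37)/(354/37)=455/354
row 4: denom=8−3·37/118=833/118; d'=(-42−3·455/354)/(833/118)=-773/119
back: M4=-773/119
back: M3=455/354−37/118·-773/119=1186/357
back: M2=50/37−8/37·1186/357=226/357
back: M1=-7/6−1/4·226/357=-473/357
M: M0=0, M1=-473/357, M2=226/357, M3=1186/357, M4=-773/119, M5=0
seg 0: a=4, c=M0/2=0, d=(M1−M0)/(6·3)=-473/6426, b=Δ0−h0·(2M0+M1)/6=237/238
seg 1: a=5, c=M1/2=-473/714, d=(M2−M1)/(6·3)=233/2142, b=Δ1−h1·(2M1+M2)/6=-118/119
seg 2: a=-1, c=M2/2=113/357, d=(M3−M2)/(6·2)=80/357, b=Δ2−h2·(2M2+M3)/6=-69/34
seg 3: a=-2, c=M3/2=593/357, d=(M4−M3)/(6·3)=-3505/6426, b=Δ3−h3·(2M3+M4)/6=1375/714
seg 4: a=4, c=M4/2=-773/238, d=(M5−M4)/(6·1)=773/714, b=Δ4−h4·(2M4+M5)/6=-1012/357
t_q=9/4 → seg 0, τ=9/4; S=4+237/238·τ+0·τ²+-473/6426·τ³=11755/2176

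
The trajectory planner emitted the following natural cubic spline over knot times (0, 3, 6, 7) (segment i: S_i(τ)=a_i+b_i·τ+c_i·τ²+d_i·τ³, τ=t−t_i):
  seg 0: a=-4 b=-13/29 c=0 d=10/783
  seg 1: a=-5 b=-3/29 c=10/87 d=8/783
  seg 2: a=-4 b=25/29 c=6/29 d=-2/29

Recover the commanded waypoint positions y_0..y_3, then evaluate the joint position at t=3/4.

y_0=-4 y_1=-5 y_2=-4 y_3=-3
S(3/4) = -4019/928

y_0 = S_0(0) = a_0 = -4
y_1 = S_1(0) = a_1 = -5
y_2 = S_2(0) = a_2 = -4
y_3 = S_2(1) = -3
t_q=3/4 is in segment 0 (τ=3/4); S_0(τ)=-4019/928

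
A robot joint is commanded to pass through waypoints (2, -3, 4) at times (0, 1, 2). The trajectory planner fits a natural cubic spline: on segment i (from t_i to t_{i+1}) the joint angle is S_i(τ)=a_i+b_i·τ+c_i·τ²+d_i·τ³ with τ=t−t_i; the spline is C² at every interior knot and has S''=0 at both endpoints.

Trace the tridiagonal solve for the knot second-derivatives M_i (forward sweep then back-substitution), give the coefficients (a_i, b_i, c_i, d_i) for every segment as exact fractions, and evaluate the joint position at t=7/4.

  seg 0: a=2 b=-8 c=0 d=3
  seg 1: a=-3 b=1 c=9 d=-3
S(7/4) = 99/64

Δ: Δ0=-5, Δ1=7
row 1: diag=4, rhs=72; c'=1/4, d'=18
back: M1=18
M: M0=0, M1=18, M2=0
seg 0: a=2, c=M0/2=0, d=(M1−M0)/(6·1)=3, b=Δ0−h0·(2M0+M1)/6=-8
seg 1: a=-3, c=M1/2=9, d=(M2−M1)/(6·1)=-3, b=Δ1−h1·(2M1+M2)/6=1
t_q=7/4 → seg 1, τ=3/4; S=-3+1·τ+9·τ²+-3·τ³=99/64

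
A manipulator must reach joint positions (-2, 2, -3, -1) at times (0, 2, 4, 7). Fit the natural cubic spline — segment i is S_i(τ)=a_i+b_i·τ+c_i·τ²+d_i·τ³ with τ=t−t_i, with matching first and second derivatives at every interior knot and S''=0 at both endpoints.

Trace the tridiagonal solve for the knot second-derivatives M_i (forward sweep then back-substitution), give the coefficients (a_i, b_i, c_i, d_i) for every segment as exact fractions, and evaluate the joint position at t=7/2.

Δ: Δ0=2, Δ1=-5/2, Δ2=2/3
row 1: diag=8, rhs=-27; c'=1/4, d'=-27/8
row 2: denom=10−2·1/4=19/2; d'=(19−2·-27/8)/(19/2)=103/38
back: M2=103/38
back: M1=-27/8−1/4·103/38=-77/19
M: M0=0, M1=-77/19, M2=103/38, M3=0
seg 0: a=-2, c=M0/2=0, d=(M1−M0)/(6·2)=-77/228, b=Δ0−h0·(2M0+M1)/6=191/57
seg 1: a=2, c=M1/2=-77/38, d=(M2−M1)/(6·2)=257/456, b=Δ1−h1·(2M1+M2)/6=-40/57
seg 2: a=-3, c=M2/2=103/76, d=(M3−M2)/(6·3)=-103/684, b=Δ2−h2·(2M2+M3)/6=-233/114
t_q=7/2 → seg 1, τ=3/2; S=2+-40/57·τ+-77/38·τ²+257/456·τ³=-2079/1216

  seg 0: a=-2 b=191/57 c=0 d=-77/228
  seg 1: a=2 b=-40/57 c=-77/38 d=257/456
  seg 2: a=-3 b=-233/114 c=103/76 d=-103/684
S(7/2) = -2079/1216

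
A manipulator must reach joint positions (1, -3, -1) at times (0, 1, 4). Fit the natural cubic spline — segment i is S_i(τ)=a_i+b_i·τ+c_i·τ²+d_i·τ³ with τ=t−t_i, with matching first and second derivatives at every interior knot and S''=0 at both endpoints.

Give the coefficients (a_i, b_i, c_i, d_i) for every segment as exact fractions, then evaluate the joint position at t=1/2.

Δ: Δ0=-4, Δ1=2/3
row 1: diag=8, rhs=28; c'=3/8, d'=7/2
back: M1=7/2
M: M0=0, M1=7/2, M2=0
seg 0: a=1, c=M0/2=0, d=(M1−M0)/(6·1)=7/12, b=Δ0−h0·(2M0+M1)/6=-55/12
seg 1: a=-3, c=M1/2=7/4, d=(M2−M1)/(6·3)=-7/36, b=Δ1−h1·(2M1+M2)/6=-17/6
t_q=1/2 → seg 0, τ=1/2; S=1+-55/12·τ+0·τ²+7/12·τ³=-39/32

  seg 0: a=1 b=-55/12 c=0 d=7/12
  seg 1: a=-3 b=-17/6 c=7/4 d=-7/36
S(1/2) = -39/32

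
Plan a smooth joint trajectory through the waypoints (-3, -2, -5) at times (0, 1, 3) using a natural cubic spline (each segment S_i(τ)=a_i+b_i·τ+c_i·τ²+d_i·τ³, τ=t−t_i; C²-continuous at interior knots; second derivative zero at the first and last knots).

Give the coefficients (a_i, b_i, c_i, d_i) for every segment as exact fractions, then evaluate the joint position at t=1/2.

Δ: Δ0=1, Δ1=-3/2
row 1: diag=6, rhs=-15; c'=1/3, d'=-5/2
back: M1=-5/2
M: M0=0, M1=-5/2, M2=0
seg 0: a=-3, c=M0/2=0, d=(M1−M0)/(6·1)=-5/12, b=Δ0−h0·(2M0+M1)/6=17/12
seg 1: a=-2, c=M1/2=-5/4, d=(M2−M1)/(6·2)=5/24, b=Δ1−h1·(2M1+M2)/6=1/6
t_q=1/2 → seg 0, τ=1/2; S=-3+17/12·τ+0·τ²+-5/12·τ³=-75/32

  seg 0: a=-3 b=17/12 c=0 d=-5/12
  seg 1: a=-2 b=1/6 c=-5/4 d=5/24
S(1/2) = -75/32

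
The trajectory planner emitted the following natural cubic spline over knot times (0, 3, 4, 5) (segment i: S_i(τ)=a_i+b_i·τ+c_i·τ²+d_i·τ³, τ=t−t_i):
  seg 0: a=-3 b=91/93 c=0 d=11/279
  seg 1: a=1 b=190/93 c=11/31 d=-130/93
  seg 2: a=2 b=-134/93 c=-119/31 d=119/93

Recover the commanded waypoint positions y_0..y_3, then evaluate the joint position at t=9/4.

y_0=-3 y_1=1 y_2=2 y_3=-2
S(9/4) = -693/1984

y_0 = S_0(0) = a_0 = -3
y_1 = S_1(0) = a_1 = 1
y_2 = S_2(0) = a_2 = 2
y_3 = S_2(1) = -2
t_q=9/4 is in segment 0 (τ=9/4); S_0(τ)=-693/1984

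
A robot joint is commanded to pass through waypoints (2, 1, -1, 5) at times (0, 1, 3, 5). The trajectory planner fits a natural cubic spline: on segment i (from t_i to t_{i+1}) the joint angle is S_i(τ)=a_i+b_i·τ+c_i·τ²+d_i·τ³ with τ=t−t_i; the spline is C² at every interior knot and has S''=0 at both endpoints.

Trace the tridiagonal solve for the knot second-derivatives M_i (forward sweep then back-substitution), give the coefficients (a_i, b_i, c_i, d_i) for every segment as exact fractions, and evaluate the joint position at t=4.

Δ: Δ0=-1, Δ1=-1, Δ2=3
row 1: diag=6, rhs=0; c'=1/3, d'=0
row 2: denom=8−2·1/3=22/3; d'=(24−2·0)/(22/3)=36/11
back: M2=36/11
back: M1=0−1/3·36/11=-12/11
M: M0=0, M1=-12/11, M2=36/11, M3=0
seg 0: a=2, c=M0/2=0, d=(M1−M0)/(6·1)=-2/11, b=Δ0−h0·(2M0+M1)/6=-9/11
seg 1: a=1, c=M1/2=-6/11, d=(M2−M1)/(6·2)=4/11, b=Δ1−h1·(2M1+M2)/6=-15/11
seg 2: a=-1, c=M2/2=18/11, d=(M3−M2)/(6·2)=-3/11, b=Δ2−h2·(2M2+M3)/6=9/11
t_q=4 → seg 2, τ=1; S=-1+9/11·τ+18/11·τ²+-3/11·τ³=13/11

  seg 0: a=2 b=-9/11 c=0 d=-2/11
  seg 1: a=1 b=-15/11 c=-6/11 d=4/11
  seg 2: a=-1 b=9/11 c=18/11 d=-3/11
S(4) = 13/11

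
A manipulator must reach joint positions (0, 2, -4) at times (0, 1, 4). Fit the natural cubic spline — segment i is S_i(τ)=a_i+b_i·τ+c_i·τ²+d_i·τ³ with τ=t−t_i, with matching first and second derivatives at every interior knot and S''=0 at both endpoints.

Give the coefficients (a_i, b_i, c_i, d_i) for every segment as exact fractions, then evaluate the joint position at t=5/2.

Δ: Δ0=2, Δ1=-2
row 1: diag=8, rhs=-24; c'=3/8, d'=-3
back: M1=-3
M: M0=0, M1=-3, M2=0
seg 0: a=0, c=M0/2=0, d=(M1−M0)/(6·1)=-1/2, b=Δ0−h0·(2M0+M1)/6=5/2
seg 1: a=2, c=M1/2=-3/2, d=(M2−M1)/(6·3)=1/6, b=Δ1−h1·(2M1+M2)/6=1
t_q=5/2 → seg 1, τ=3/2; S=2+1·τ+-3/2·τ²+1/6·τ³=11/16

  seg 0: a=0 b=5/2 c=0 d=-1/2
  seg 1: a=2 b=1 c=-3/2 d=1/6
S(5/2) = 11/16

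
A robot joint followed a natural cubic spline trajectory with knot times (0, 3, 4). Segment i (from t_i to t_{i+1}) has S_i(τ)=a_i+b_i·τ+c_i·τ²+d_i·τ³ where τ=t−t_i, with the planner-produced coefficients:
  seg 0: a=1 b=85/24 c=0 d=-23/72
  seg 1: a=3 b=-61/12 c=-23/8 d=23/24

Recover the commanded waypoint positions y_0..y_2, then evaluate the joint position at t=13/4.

y_0 = S_0(0) = a_0 = 1
y_1 = S_1(0) = a_1 = 3
y_2 = S_1(1) = -4
t_q=13/4 is in segment 1 (τ=1/4); S_1(τ)=801/512

y_0=1 y_1=3 y_2=-4
S(13/4) = 801/512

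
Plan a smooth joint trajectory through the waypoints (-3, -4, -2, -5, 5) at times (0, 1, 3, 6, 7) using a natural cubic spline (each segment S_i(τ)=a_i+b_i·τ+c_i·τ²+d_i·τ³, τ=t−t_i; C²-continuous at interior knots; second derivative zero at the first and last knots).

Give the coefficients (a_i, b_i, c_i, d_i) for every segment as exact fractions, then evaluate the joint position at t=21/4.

  seg 0: a=-3 b=-317/197 c=0 d=120/197
  seg 1: a=-4 b=43/197 c=360/197 d=-283/394
  seg 2: a=-2 b=-215/197 c=-489/197 d=165/197
  seg 3: a=-5 b=1306/197 c=996/197 d=-332/197
S(21/4) = -94327/12608

Δ: Δ0=-1, Δ1=1, Δ2=-1, Δ3=10
row 1: diag=6, rhs=12; c'=1/3, d'=2
row 2: denom=10−2·1/3=28/3; d'=(-12−2·2)/(28/3)=-12/7
row 3: denom=8−3·9/28=197/28; d'=(66−3·-12/7)/(197/28)=1992/197
back: M3=1992/197
back: M2=-12/7−9/28·1992/197=-978/197
back: M1=2−1/3·-978/197=720/197
M: M0=0, M1=720/197, M2=-978/197, M3=1992/197, M4=0
seg 0: a=-3, c=M0/2=0, d=(M1−M0)/(6·1)=120/197, b=Δ0−h0·(2M0+M1)/6=-317/197
seg 1: a=-4, c=M1/2=360/197, d=(M2−M1)/(6·2)=-283/394, b=Δ1−h1·(2M1+M2)/6=43/197
seg 2: a=-2, c=M2/2=-489/197, d=(M3−M2)/(6·3)=165/197, b=Δ2−h2·(2M2+M3)/6=-215/197
seg 3: a=-5, c=M3/2=996/197, d=(M4−M3)/(6·1)=-332/197, b=Δ3−h3·(2M3+M4)/6=1306/197
t_q=21/4 → seg 2, τ=9/4; S=-2+-215/197·τ+-489/197·τ²+165/197·τ³=-94327/12608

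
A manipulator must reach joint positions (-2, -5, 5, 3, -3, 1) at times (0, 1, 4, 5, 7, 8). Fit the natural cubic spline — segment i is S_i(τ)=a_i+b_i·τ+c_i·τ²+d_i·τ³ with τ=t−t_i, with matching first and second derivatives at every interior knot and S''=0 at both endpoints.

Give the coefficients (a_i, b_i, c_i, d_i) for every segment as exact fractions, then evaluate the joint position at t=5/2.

Δ: Δ0=-3, Δ1=10/3, Δ2=-2, Δ3=-3, Δ4=4
row 1: diag=8, rhs=38; c'=3/8, d'=19/4
row 2: denom=8−3·3/8=55/8; d'=(-32−3·19/4)/(55/8)=-74/11
row 3: denom=6−1·8/55=322/55; d'=(-6−1·-74/11)/(322/55)=20/161
row 4: denom=6−2·55/161=856/161; d'=(42−2·20/161)/(856/161)=3361/428
back: M4=3361/428
back: M3=20/161−55/161·3361/428=-1095/428
back: M2=-74/11−8/55·-1095/428=-680/107
back: M1=19/4−3/8·-680/107=3053/428
M: M0=0, M1=3053/428, M2=-680/107, M3=-1095/428, M4=3361/428, M5=0
seg 0: a=-2, c=M0/2=0, d=(M1−M0)/(6·1)=3053/2568, b=Δ0−h0·(2M0+M1)/6=-10757/2568
seg 1: a=-5, c=M1/2=3053/856, d=(M2−M1)/(6·3)=-5773/7704, b=Δ1−h1·(2M1+M2)/6=-799/1284
seg 2: a=5, c=M2/2=-340/107, d=(M3−M2)/(6·1)=1625/2568, b=Δ2−h2·(2M2+M3)/6=1399/2568
seg 3: a=3, c=M3/2=-1095/856, d=(M4−M3)/(6·2)=557/642, b=Δ3−h3·(2M3+M4)/6=-5023/1284
seg 4: a=-3, c=M4/2=3361/856, d=(M5−M4)/(6·1)=-3361/2568, b=Δ4−h4·(2M4+M5)/6=1775/1284
t_q=5/2 → seg 1, τ=3/2; S=-5+-799/1284·τ+3053/856·τ²+-5773/7704·τ³=-2997/6848

  seg 0: a=-2 b=-10757/2568 c=0 d=3053/2568
  seg 1: a=-5 b=-799/1284 c=3053/856 d=-5773/7704
  seg 2: a=5 b=1399/2568 c=-340/107 d=1625/2568
  seg 3: a=3 b=-5023/1284 c=-1095/856 d=557/642
  seg 4: a=-3 b=1775/1284 c=3361/856 d=-3361/2568
S(5/2) = -2997/6848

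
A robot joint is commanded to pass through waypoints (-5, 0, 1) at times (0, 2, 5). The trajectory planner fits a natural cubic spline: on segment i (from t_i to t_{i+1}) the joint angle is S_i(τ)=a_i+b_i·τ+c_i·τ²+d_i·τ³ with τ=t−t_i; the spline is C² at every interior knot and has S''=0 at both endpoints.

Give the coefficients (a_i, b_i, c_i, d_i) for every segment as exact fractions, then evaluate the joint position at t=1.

  seg 0: a=-5 b=44/15 c=0 d=-13/120
  seg 1: a=0 b=49/30 c=-13/20 d=13/180
S(1) = -87/40

Δ: Δ0=5/2, Δ1=1/3
row 1: diag=10, rhs=-13; c'=3/10, d'=-13/10
back: M1=-13/10
M: M0=0, M1=-13/10, M2=0
seg 0: a=-5, c=M0/2=0, d=(M1−M0)/(6·2)=-13/120, b=Δ0−h0·(2M0+M1)/6=44/15
seg 1: a=0, c=M1/2=-13/20, d=(M2−M1)/(6·3)=13/180, b=Δ1−h1·(2M1+M2)/6=49/30
t_q=1 → seg 0, τ=1; S=-5+44/15·τ+0·τ²+-13/120·τ³=-87/40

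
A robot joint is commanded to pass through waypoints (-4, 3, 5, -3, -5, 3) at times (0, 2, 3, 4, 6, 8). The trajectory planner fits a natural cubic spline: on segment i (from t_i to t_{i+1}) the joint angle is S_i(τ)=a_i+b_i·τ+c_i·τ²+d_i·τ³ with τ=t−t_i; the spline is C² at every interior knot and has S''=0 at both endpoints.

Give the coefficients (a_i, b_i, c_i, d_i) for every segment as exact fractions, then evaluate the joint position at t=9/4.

Δ: Δ0=7/2, Δ1=2, Δ2=-8, Δ3=-1, Δ4=4
row 1: diag=6, rhs=-9; c'=1/6, d'=-3/2
row 2: denom=4−1·1/6=23/6; d'=(-60−1·-3/2)/(23/6)=-351/23
row 3: denom=6−1·6/23=132/23; d'=(42−1·-351/23)/(132/23)=439/44
row 4: denom=8−2·23/66=241/33; d'=(30−2·439/44)/(241/33)=663/482
back: M4=663/482
back: M3=439/44−23/66·663/482=2289/241
back: M2=-351/23−6/23·2289/241=-4275/241
back: M1=-3/2−1/6·-4275/241=351/241
M: M0=0, M1=351/241, M2=-4275/241, M3=2289/241, M4=663/482, M5=0
seg 0: a=-4, c=M0/2=0, d=(M1−M0)/(6·2)=117/964, b=Δ0−h0·(2M0+M1)/6=1453/482
seg 1: a=3, c=M1/2=351/482, d=(M2−M1)/(6·1)=-771/241, b=Δ1−h1·(2M1+M2)/6=2155/482
seg 2: a=5, c=M2/2=-4275/482, d=(M3−M2)/(6·1)=1094/241, b=Δ2−h2·(2M2+M3)/6=-1769/482
seg 3: a=-3, c=M3/2=2289/482, d=(M4−M3)/(6·2)=-1305/1928, b=Δ3−h3·(2M3+M4)/6=-3755/482
seg 4: a=-5, c=M4/2=663/964, d=(M5−M4)/(6·2)=-221/1928, b=Δ4−h4·(2M4+M5)/6=743/241
t_q=9/4 → seg 1, τ=1/4; S=3+2155/482·τ+351/482·τ²+-771/241·τ³=63443/15424

  seg 0: a=-4 b=1453/482 c=0 d=117/964
  seg 1: a=3 b=2155/482 c=351/482 d=-771/241
  seg 2: a=5 b=-1769/482 c=-4275/482 d=1094/241
  seg 3: a=-3 b=-3755/482 c=2289/482 d=-1305/1928
  seg 4: a=-5 b=743/241 c=663/964 d=-221/1928
S(9/4) = 63443/15424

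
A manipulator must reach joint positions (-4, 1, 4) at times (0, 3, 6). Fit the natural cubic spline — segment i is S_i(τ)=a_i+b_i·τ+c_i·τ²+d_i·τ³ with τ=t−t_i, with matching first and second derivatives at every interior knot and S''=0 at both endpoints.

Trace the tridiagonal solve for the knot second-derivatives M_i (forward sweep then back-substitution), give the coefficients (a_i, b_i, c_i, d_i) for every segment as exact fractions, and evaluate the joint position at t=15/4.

  seg 0: a=-4 b=11/6 c=0 d=-1/54
  seg 1: a=1 b=4/3 c=-1/6 d=1/54
S(15/4) = 245/128

Δ: Δ0=5/3, Δ1=1
row 1: diag=12, rhs=-4; c'=1/4, d'=-1/3
back: M1=-1/3
M: M0=0, M1=-1/3, M2=0
seg 0: a=-4, c=M0/2=0, d=(M1−M0)/(6·3)=-1/54, b=Δ0−h0·(2M0+M1)/6=11/6
seg 1: a=1, c=M1/2=-1/6, d=(M2−M1)/(6·3)=1/54, b=Δ1−h1·(2M1+M2)/6=4/3
t_q=15/4 → seg 1, τ=3/4; S=1+4/3·τ+-1/6·τ²+1/54·τ³=245/128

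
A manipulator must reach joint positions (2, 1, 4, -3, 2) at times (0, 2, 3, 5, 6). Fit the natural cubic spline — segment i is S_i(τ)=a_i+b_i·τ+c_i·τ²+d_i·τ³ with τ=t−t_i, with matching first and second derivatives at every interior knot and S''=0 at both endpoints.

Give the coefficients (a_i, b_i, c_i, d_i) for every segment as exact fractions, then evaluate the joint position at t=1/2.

Δ: Δ0=-1/2, Δ1=3, Δ2=-7/2, Δ3=5
row 1: diag=6, rhs=21; c'=1/6, d'=7/2
row 2: denom=6−1·1/6=35/6; d'=(-39−1·7/2)/(35/6)=-51/7
row 3: denom=6−2·12/35=186/35; d'=(51−2·-51/7)/(186/35)=765/62
back: M3=765/62
back: M2=-51/7−12/35·765/62=-357/31
back: M1=7/2−1/6·-357/31=168/31
M: M0=0, M1=168/31, M2=-357/31, M3=765/62, M4=0
seg 0: a=2, c=M0/2=0, d=(M1−M0)/(6·2)=14/31, b=Δ0−h0·(2M0+M1)/6=-143/62
seg 1: a=1, c=M1/2=84/31, d=(M2−M1)/(6·1)=-175/62, b=Δ1−h1·(2M1+M2)/6=193/62
seg 2: a=4, c=M2/2=-357/62, d=(M3−M2)/(6·2)=493/248, b=Δ2−h2·(2M2+M3)/6=2/31
seg 3: a=-3, c=M3/2=765/124, d=(M4−M3)/(6·1)=-255/124, b=Δ3−h3·(2M3+M4)/6=55/62
t_q=1/2 → seg 0, τ=1/2; S=2+-143/62·τ+0·τ²+14/31·τ³=28/31

  seg 0: a=2 b=-143/62 c=0 d=14/31
  seg 1: a=1 b=193/62 c=84/31 d=-175/62
  seg 2: a=4 b=2/31 c=-357/62 d=493/248
  seg 3: a=-3 b=55/62 c=765/124 d=-255/124
S(1/2) = 28/31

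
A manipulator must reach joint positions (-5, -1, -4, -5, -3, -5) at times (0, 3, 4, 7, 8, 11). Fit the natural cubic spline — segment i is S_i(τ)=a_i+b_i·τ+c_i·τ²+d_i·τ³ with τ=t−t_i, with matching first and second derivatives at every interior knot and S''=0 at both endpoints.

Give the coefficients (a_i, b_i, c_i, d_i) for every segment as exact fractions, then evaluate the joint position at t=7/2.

  seg 0: a=-5 b=268/87 c=0 d=-152/783
  seg 1: a=-1 b=-188/87 c=-152/87 d=79/87
  seg 2: a=-4 b=-85/29 c=85/87 d=-1/27
  seg 3: a=-5 b=56/29 c=56/87 d=-50/87
  seg 4: a=-3 b=130/87 c=-94/87 d=94/783
S(7/2) = -1673/696

Δ: Δ0=4/3, Δ1=-3, Δ2=-1/3, Δ3=2, Δ4=-2/3
row 1: diag=8, rhs=-26; c'=1/8, d'=-13/4
row 2: denom=8−1·1/8=63/8; d'=(16−1·-13/4)/(63/8)=22/9
row 3: denom=8−3·8/21=48/7; d'=(14−3·22/9)/(48/7)=35/36
row 4: denom=8−1·7/48=377/48; d'=(-16−1·35/36)/(377/48)=-188/87
back: M4=-188/87
back: M3=35/36−7/48·-188/87=112/87
back: M2=22/9−8/21·112/87=170/87
back: M1=-13/4−1/8·170/87=-304/87
M: M0=0, M1=-304/87, M2=170/87, M3=112/87, M4=-188/87, M5=0
seg 0: a=-5, c=M0/2=0, d=(M1−M0)/(6·3)=-152/783, b=Δ0−h0·(2M0+M1)/6=268/87
seg 1: a=-1, c=M1/2=-152/87, d=(M2−M1)/(6·1)=79/87, b=Δ1−h1·(2M1+M2)/6=-188/87
seg 2: a=-4, c=M2/2=85/87, d=(M3−M2)/(6·3)=-1/27, b=Δ2−h2·(2M2+M3)/6=-85/29
seg 3: a=-5, c=M3/2=56/87, d=(M4−M3)/(6·1)=-50/87, b=Δ3−h3·(2M3+M4)/6=56/29
seg 4: a=-3, c=M4/2=-94/87, d=(M5−M4)/(6·3)=94/783, b=Δ4−h4·(2M4+M5)/6=130/87
t_q=7/2 → seg 1, τ=1/2; S=-1+-188/87·τ+-152/87·τ²+79/87·τ³=-1673/696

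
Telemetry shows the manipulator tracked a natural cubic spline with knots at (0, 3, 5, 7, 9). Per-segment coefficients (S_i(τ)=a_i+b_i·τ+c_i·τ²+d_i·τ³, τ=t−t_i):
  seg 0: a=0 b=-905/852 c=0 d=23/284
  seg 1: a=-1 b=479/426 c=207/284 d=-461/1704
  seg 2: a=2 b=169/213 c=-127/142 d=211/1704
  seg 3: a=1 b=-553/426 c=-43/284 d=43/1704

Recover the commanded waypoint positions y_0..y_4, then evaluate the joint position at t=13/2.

y_0=0 y_1=-1 y_2=2 y_3=1 y_4=-2
S(13/2) = 7251/4544

y_0 = S_0(0) = a_0 = 0
y_1 = S_1(0) = a_1 = -1
y_2 = S_2(0) = a_2 = 2
y_3 = S_3(0) = a_3 = 1
y_4 = S_3(2) = -2
t_q=13/2 is in segment 2 (τ=3/2); S_2(τ)=7251/4544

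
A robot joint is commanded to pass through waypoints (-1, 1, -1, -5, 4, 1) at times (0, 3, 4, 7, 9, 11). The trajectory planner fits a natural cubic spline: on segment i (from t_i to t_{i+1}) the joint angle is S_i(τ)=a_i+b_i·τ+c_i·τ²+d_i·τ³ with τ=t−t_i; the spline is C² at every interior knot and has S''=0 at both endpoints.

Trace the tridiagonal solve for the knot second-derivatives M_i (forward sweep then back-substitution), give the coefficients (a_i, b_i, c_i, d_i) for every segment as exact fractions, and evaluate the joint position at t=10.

Δ: Δ0=2/3, Δ1=-2, Δ2=-4/3, Δ3=9/2, Δ4=-3/2
row 1: diag=8, rhs=-16; c'=1/8, d'=-2
row 2: denom=8−1·1/8=63/8; d'=(4−1·-2)/(63/8)=16/21
row 3: denom=10−3·8/21=62/7; d'=(35−3·16/21)/(62/7)=229/62
row 4: denom=8−2·7/31=234/31; d'=(-36−2·229/62)/(234/31)=-1345/234
back: M4=-1345/234
back: M3=229/62−7/31·-1345/234=584/117
back: M2=16/21−8/21·584/117=-400/351
back: M1=-2−1/8·-400/351=-652/351
M: M0=0, M1=-652/351, M2=-400/351, M3=584/117, M4=-1345/234, M5=0
seg 0: a=-1, c=M0/2=0, d=(M1−M0)/(6·3)=-326/3159, b=Δ0−h0·(2M0+M1)/6=560/351
seg 1: a=1, c=M1/2=-326/351, d=(M2−M1)/(6·1)=14/117, b=Δ1−h1·(2M1+M2)/6=-418/351
seg 2: a=-1, c=M2/2=-200/351, d=(M3−M2)/(6·3)=1076/3159, b=Δ2−h2·(2M2+M3)/6=-944/351
seg 3: a=-5, c=M3/2=292/117, d=(M4−M3)/(6·2)=-2513/2808, b=Δ3−h3·(2M3+M4)/6=1084/351
seg 4: a=4, c=M4/2=-1345/468, d=(M5−M4)/(6·2)=1345/2808, b=Δ4−h4·(2M4+M5)/6=1637/702
t_q=10 → seg 4, τ=1; S=4+1637/702·τ+-1345/468·τ²+1345/2808·τ³=3685/936

  seg 0: a=-1 b=560/351 c=0 d=-326/3159
  seg 1: a=1 b=-418/351 c=-326/351 d=14/117
  seg 2: a=-1 b=-944/351 c=-200/351 d=1076/3159
  seg 3: a=-5 b=1084/351 c=292/117 d=-2513/2808
  seg 4: a=4 b=1637/702 c=-1345/468 d=1345/2808
S(10) = 3685/936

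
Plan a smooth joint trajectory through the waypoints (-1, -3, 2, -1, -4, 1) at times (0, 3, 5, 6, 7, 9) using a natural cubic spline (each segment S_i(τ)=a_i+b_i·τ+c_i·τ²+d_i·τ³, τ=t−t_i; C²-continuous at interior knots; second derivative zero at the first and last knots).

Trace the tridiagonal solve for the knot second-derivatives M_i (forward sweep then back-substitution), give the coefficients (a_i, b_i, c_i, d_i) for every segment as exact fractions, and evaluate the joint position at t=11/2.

Δ: Δ0=-2/3, Δ1=5/2, Δ2=-3, Δ3=-3, Δ4=5/2
row 1: diag=10, rhs=19; c'=1/5, d'=19/10
row 2: denom=6−2·1/5=28/5; d'=(-33−2·19/10)/(28/5)=-46/7
row 3: denom=4−1·5/28=107/28; d'=(0−1·-46/7)/(107/28)=184/107
row 4: denom=6−1·28/107=614/107; d'=(33−1·184/107)/(614/107)=3347/614
back: M4=3347/614
back: M3=184/107−28/107·3347/614=90/307
back: M2=-46/7−5/28·90/307=-4067/614
back: M1=19/10−1/5·-4067/614=990/307
M: M0=0, M1=990/307, M2=-4067/614, M3=90/307, M4=3347/614, M5=0
seg 0: a=-1, c=M0/2=0, d=(M1−M0)/(6·3)=55/307, b=Δ0−h0·(2M0+M1)/6=-2099/921
seg 1: a=-3, c=M1/2=495/307, d=(M2−M1)/(6·2)=-6047/7368, b=Δ1−h1·(2M1+M2)/6=2356/921
seg 2: a=2, c=M2/2=-4067/1228, d=(M3−M2)/(6·1)=4247/3684, b=Δ2−h2·(2M2+M3)/6=-1549/1842
seg 3: a=-1, c=M3/2=45/307, d=(M4−M3)/(6·1)=3167/3684, b=Δ3−h3·(2M3+M4)/6=-14759/3684
seg 4: a=-4, c=M4/2=3347/1228, d=(M5−M4)/(6·2)=-3347/7368, b=Δ4−h4·(2M4+M5)/6=-2089/1842
t_q=11/2 → seg 2, τ=1/2; S=2+-1549/1842·τ+-4067/1228·τ²+4247/3684·τ³=8799/9824

  seg 0: a=-1 b=-2099/921 c=0 d=55/307
  seg 1: a=-3 b=2356/921 c=495/307 d=-6047/7368
  seg 2: a=2 b=-1549/1842 c=-4067/1228 d=4247/3684
  seg 3: a=-1 b=-14759/3684 c=45/307 d=3167/3684
  seg 4: a=-4 b=-2089/1842 c=3347/1228 d=-3347/7368
S(11/2) = 8799/9824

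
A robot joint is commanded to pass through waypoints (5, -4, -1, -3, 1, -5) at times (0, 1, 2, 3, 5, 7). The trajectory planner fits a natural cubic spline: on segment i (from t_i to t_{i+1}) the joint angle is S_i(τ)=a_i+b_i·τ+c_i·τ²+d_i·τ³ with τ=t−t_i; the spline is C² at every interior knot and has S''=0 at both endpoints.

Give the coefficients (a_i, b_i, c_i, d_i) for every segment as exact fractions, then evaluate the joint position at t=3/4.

  seg 0: a=5 b=-3965/314 c=0 d=1139/314
  seg 1: a=-4 b=-274/157 c=3417/314 d=-1927/314
  seg 2: a=-1 b=505/314 c=-1182/157 d=1231/314
  seg 3: a=-3 b=-265/157 c=1329/314 d=-375/314
  seg 4: a=1 b=143/157 c=-921/314 d=307/628
S(3/4) = -59087/20096

Δ: Δ0=-9, Δ1=3, Δ2=-2, Δ3=2, Δ4=-3
row 1: diag=4, rhs=72; c'=1/4, d'=18
row 2: denom=4−1·1/4=15/4; d'=(-30−1·18)/(15/4)=-64/5
row 3: denom=6−1·4/15=86/15; d'=(24−1·-64/5)/(86/15)=276/43
row 4: denom=8−2·15/43=314/43; d'=(-30−2·276/43)/(314/43)=-921/157
back: M4=-921/157
back: M3=276/43−15/43·-921/157=1329/157
back: M2=-64/5−4/15·1329/157=-2364/157
back: M1=18−1/4·-2364/157=3417/157
M: M0=0, M1=3417/157, M2=-2364/157, M3=1329/157, M4=-921/157, M5=0
seg 0: a=5, c=M0/2=0, d=(M1−M0)/(6·1)=1139/314, b=Δ0−h0·(2M0+M1)/6=-3965/314
seg 1: a=-4, c=M1/2=3417/314, d=(M2−M1)/(6·1)=-1927/314, b=Δ1−h1·(2M1+M2)/6=-274/157
seg 2: a=-1, c=M2/2=-1182/157, d=(M3−M2)/(6·1)=1231/314, b=Δ2−h2·(2M2+M3)/6=505/314
seg 3: a=-3, c=M3/2=1329/314, d=(M4−M3)/(6·2)=-375/314, b=Δ3−h3·(2M3+M4)/6=-265/157
seg 4: a=1, c=M4/2=-921/314, d=(M5−M4)/(6·2)=307/628, b=Δ4−h4·(2M4+M5)/6=143/157
t_q=3/4 → seg 0, τ=3/4; S=5+-3965/314·τ+0·τ²+1139/314·τ³=-59087/20096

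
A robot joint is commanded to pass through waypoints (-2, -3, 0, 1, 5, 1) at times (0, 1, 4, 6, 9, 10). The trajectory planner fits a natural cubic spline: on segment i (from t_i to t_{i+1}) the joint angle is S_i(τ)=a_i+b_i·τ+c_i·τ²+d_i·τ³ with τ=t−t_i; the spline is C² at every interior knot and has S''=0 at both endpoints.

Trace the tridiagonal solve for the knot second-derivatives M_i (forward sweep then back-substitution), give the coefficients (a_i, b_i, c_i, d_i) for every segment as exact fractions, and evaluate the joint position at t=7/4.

Δ: Δ0=-1, Δ1=1, Δ2=1/2, Δ3=4/3, Δ4=-4
row 1: diag=8, rhs=12; c'=3/8, d'=3/2
row 2: denom=10−3·3/8=71/8; d'=(-3−3·3/2)/(71/8)=-60/71
row 3: denom=10−2·16/71=678/71; d'=(5−2·-60/71)/(678/71)=475/678
row 4: denom=8−3·71/226=1595/226; d'=(-32−3·475/678)/(1595/226)=-7707/1595
back: M4=-7707/1595
back: M3=475/678−71/226·-7707/1595=10616/4785
back: M2=-60/71−16/71·10616/4785=-6436/4785
back: M1=3/2−3/8·-6436/4785=3197/1595
M: M0=0, M1=3197/1595, M2=-6436/4785, M3=10616/4785, M4=-7707/1595, M5=0
seg 0: a=-2, c=M0/2=0, d=(M1−M0)/(6·1)=3197/9570, b=Δ0−h0·(2M0+M1)/6=-12767/9570
seg 1: a=-3, c=M1/2=3197/3190, d=(M2−M1)/(6·3)=-1457/7830, b=Δ1−h1·(2M1+M2)/6=-1588/4785
seg 2: a=0, c=M2/2=-3218/4785, d=(M3−M2)/(6·2)=49/165, b=Δ2−h2·(2M2+M3)/6=6289/9570
seg 3: a=1, c=M3/2=5308/4785, d=(M4−M3)/(6·3)=-3067/7830, b=Δ3−h3·(2M3+M4)/6=4883/3190
seg 4: a=5, c=M4/2=-7707/3190, d=(M5−M4)/(6·1)=2569/3190, b=Δ4−h4·(2M4+M5)/6=-3811/1595
t_q=7/4 → seg 1, τ=3/4; S=-3+-1588/4785·τ+3197/3190·τ²+-1457/7830·τ³=-564231/204160

  seg 0: a=-2 b=-12767/9570 c=0 d=3197/9570
  seg 1: a=-3 b=-1588/4785 c=3197/3190 d=-1457/7830
  seg 2: a=0 b=6289/9570 c=-3218/4785 d=49/165
  seg 3: a=1 b=4883/3190 c=5308/4785 d=-3067/7830
  seg 4: a=5 b=-3811/1595 c=-7707/3190 d=2569/3190
S(7/4) = -564231/204160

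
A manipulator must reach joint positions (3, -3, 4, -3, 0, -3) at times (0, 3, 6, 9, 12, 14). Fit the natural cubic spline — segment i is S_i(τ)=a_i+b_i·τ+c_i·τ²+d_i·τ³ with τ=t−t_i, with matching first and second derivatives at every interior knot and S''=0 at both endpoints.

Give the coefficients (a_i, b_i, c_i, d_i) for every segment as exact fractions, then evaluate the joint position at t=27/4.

Δ: Δ0=-2, Δ1=7/3, Δ2=-7/3, Δ3=1, Δ4=-3/2
row 1: diag=12, rhs=26; c'=1/4, d'=13/6
row 2: denom=12−3·1/4=45/4; d'=(-28−3·13/6)/(45/4)=-46/15
row 3: denom=12−3·4/15=56/5; d'=(20−3·-46/15)/(56/5)=73/28
row 4: denom=10−3·15/56=515/56; d'=(-15−3·73/28)/(515/56)=-1278/515
back: M4=-1278/515
back: M3=73/28−15/56·-1278/515=337/103
back: M2=-46/15−4/15·337/103=-6086/1545
back: M1=13/6−1/4·-6086/1545=1623/515
M: M0=0, M1=1623/515, M2=-6086/1545, M3=337/103, M4=-1278/515, M5=0
seg 0: a=3, c=M0/2=0, d=(M1−M0)/(6·3)=541/3090, b=Δ0−h0·(2M0+M1)/6=-3683/1030
seg 1: a=-3, c=M1/2=1623/1030, d=(M2−M1)/(6·3)=-2191/5562, b=Δ1−h1·(2M1+M2)/6=593/515
seg 2: a=4, c=M2/2=-3043/1545, d=(M3−M2)/(6·3)=11141/27810, b=Δ2−h2·(2M2+M3)/6=-31/1030
seg 3: a=-3, c=M3/2=337/206, d=(M4−M3)/(6·3)=-2963/9270, b=Δ3−h3·(2M3+M4)/6=-531/515
seg 4: a=0, c=M4/2=-639/515, d=(M5−M4)/(6·2)=213/1030, b=Δ4−h4·(2M4+M5)/6=159/1030
t_q=27/4 → seg 2, τ=3/4; S=4+-31/1030·τ+-3043/1545·τ²+11141/27810·τ³=200301/65920

  seg 0: a=3 b=-3683/1030 c=0 d=541/3090
  seg 1: a=-3 b=593/515 c=1623/1030 d=-2191/5562
  seg 2: a=4 b=-31/1030 c=-3043/1545 d=11141/27810
  seg 3: a=-3 b=-531/515 c=337/206 d=-2963/9270
  seg 4: a=0 b=159/1030 c=-639/515 d=213/1030
S(27/4) = 200301/65920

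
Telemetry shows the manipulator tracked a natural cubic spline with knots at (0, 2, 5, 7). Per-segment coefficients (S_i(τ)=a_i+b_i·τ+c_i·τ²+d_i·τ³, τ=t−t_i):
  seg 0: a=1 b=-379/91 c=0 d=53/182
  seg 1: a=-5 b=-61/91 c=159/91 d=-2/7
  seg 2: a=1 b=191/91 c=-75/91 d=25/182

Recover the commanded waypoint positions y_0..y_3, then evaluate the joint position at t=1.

y_0=1 y_1=-5 y_2=1 y_3=3
S(1) = -523/182

y_0 = S_0(0) = a_0 = 1
y_1 = S_1(0) = a_1 = -5
y_2 = S_2(0) = a_2 = 1
y_3 = S_2(2) = 3
t_q=1 is in segment 0 (τ=1); S_0(τ)=-523/182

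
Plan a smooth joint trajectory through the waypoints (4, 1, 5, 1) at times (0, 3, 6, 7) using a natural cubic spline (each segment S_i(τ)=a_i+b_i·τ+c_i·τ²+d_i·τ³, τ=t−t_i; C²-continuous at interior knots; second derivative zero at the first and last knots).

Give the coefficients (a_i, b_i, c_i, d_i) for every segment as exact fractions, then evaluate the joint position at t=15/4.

  seg 0: a=4 b=-191/87 c=0 d=104/783
  seg 1: a=1 b=121/87 c=104/87 d=-317/783
  seg 2: a=5 b=-206/87 c=-71/29 d=71/87
S(15/4) = 4723/1856

Δ: Δ0=-1, Δ1=4/3, Δ2=-4
row 1: diag=12, rhs=14; c'=1/4, d'=7/6
row 2: denom=8−3·1/4=29/4; d'=(-32−3·7/6)/(29/4)=-142/29
back: M2=-142/29
back: M1=7/6−1/4·-142/29=208/87
M: M0=0, M1=208/87, M2=-142/29, M3=0
seg 0: a=4, c=M0/2=0, d=(M1−M0)/(6·3)=104/783, b=Δ0−h0·(2M0+M1)/6=-191/87
seg 1: a=1, c=M1/2=104/87, d=(M2−M1)/(6·3)=-317/783, b=Δ1−h1·(2M1+M2)/6=121/87
seg 2: a=5, c=M2/2=-71/29, d=(M3−M2)/(6·1)=71/87, b=Δ2−h2·(2M2+M3)/6=-206/87
t_q=15/4 → seg 1, τ=3/4; S=1+121/87·τ+104/87·τ²+-317/783·τ³=4723/1856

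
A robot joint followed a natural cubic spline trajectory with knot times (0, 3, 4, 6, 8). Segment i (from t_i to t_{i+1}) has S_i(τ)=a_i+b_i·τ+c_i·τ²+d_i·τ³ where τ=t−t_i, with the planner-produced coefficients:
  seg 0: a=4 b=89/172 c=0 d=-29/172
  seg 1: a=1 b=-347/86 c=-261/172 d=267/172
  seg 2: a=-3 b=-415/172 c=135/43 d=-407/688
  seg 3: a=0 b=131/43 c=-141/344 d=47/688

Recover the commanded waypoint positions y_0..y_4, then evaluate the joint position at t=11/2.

y_0 = S_0(0) = a_0 = 4
y_1 = S_1(0) = a_1 = 1
y_2 = S_2(0) = a_2 = -3
y_3 = S_3(0) = a_3 = 0
y_4 = S_3(2) = 5
t_q=11/2 is in segment 2 (τ=3/2); S_2(τ)=-8541/5504

y_0=4 y_1=1 y_2=-3 y_3=0 y_4=5
S(11/2) = -8541/5504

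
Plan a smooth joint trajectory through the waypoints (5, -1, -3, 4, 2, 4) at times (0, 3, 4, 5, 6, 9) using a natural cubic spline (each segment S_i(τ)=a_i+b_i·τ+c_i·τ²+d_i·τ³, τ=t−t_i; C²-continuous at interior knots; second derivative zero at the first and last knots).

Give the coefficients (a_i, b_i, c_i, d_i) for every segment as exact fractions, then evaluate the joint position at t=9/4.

Δ: Δ0=-2, Δ1=-2, Δ2=7, Δ3=-2, Δ4=2/3
row 1: diag=8, rhs=0; c'=1/8, d'=0
row 2: denom=4−1·1/8=31/8; d'=(54−1·0)/(31/8)=432/31
row 3: denom=4−1·8/31=116/31; d'=(-54−1·432/31)/(116/31)=-1053/58
row 4: denom=8−1·31/116=897/116; d'=(16−1·-1053/58)/(897/116)=3962/897
back: M4=3962/897
back: M3=-1053/58−31/116·3962/897=-17344/897
back: M2=432/31−8/31·-17344/897=16976/897
back: M1=0−1/8·16976/897=-2122/897
M: M0=0, M1=-2122/897, M2=16976/897, M3=-17344/897, M4=3962/897, M5=0
seg 0: a=5, c=M0/2=0, d=(M1−M0)/(6·3)=-1061/8073, b=Δ0−h0·(2M0+M1)/6=-733/897
seg 1: a=-1, c=M1/2=-1061/897, d=(M2−M1)/(6·1)=1061/299, b=Δ1−h1·(2M1+M2)/6=-3916/897
seg 2: a=-3, c=M2/2=8488/897, d=(M3−M2)/(6·1)=-440/69, b=Δ2−h2·(2M2+M3)/6=3511/897
seg 3: a=4, c=M3/2=-8672/897, d=(M4−M3)/(6·1)=3551/897, b=Δ3−h3·(2M3+M4)/6=1109/299
seg 4: a=2, c=M4/2=1981/897, d=(M5−M4)/(6·3)=-1981/8073, b=Δ4−h4·(2M4+M5)/6=-3364/897
t_q=9/4 → seg 0, τ=9/4; S=5+-733/897·τ+0·τ²+-1061/8073·τ³=31849/19136

  seg 0: a=5 b=-733/897 c=0 d=-1061/8073
  seg 1: a=-1 b=-3916/897 c=-1061/897 d=1061/299
  seg 2: a=-3 b=3511/897 c=8488/897 d=-440/69
  seg 3: a=4 b=1109/299 c=-8672/897 d=3551/897
  seg 4: a=2 b=-3364/897 c=1981/897 d=-1981/8073
S(9/4) = 31849/19136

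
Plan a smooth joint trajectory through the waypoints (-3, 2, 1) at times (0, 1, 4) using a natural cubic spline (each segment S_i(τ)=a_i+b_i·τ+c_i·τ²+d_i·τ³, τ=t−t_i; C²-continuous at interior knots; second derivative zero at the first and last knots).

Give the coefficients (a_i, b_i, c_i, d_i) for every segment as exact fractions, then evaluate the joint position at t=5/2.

  seg 0: a=-3 b=17/3 c=0 d=-2/3
  seg 1: a=2 b=11/3 c=-2 d=2/9
S(5/2) = 15/4

Δ: Δ0=5, Δ1=-1/3
row 1: diag=8, rhs=-32; c'=3/8, d'=-4
back: M1=-4
M: M0=0, M1=-4, M2=0
seg 0: a=-3, c=M0/2=0, d=(M1−M0)/(6·1)=-2/3, b=Δ0−h0·(2M0+M1)/6=17/3
seg 1: a=2, c=M1/2=-2, d=(M2−M1)/(6·3)=2/9, b=Δ1−h1·(2M1+M2)/6=11/3
t_q=5/2 → seg 1, τ=3/2; S=2+11/3·τ+-2·τ²+2/9·τ³=15/4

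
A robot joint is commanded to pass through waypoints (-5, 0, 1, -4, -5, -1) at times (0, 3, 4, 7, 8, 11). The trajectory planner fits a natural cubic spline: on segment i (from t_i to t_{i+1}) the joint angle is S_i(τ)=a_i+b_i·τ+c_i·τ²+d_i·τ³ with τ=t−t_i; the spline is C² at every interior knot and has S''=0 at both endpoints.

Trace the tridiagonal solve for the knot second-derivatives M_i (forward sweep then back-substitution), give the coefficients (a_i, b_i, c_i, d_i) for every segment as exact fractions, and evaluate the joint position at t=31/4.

Δ: Δ0=5/3, Δ1=1, Δ2=-5/3, Δ3=-1, Δ4=4/3
row 1: diag=8, rhs=-4; c'=1/8, d'=-1/2
row 2: denom=8−1·1/8=63/8; d'=(-16−1·-1/2)/(63/8)=-124/63
row 3: denom=8−3·8/21=48/7; d'=(4−3·-124/63)/(48/7)=13/9
row 4: denom=8−1·7/48=377/48; d'=(14−1·13/9)/(377/48)=1808/1131
back: M4=1808/1131
back: M3=13/9−7/48·1808/1131=1370/1131
back: M2=-124/63−8/21·1370/1131=-916/377
back: M1=-1/2−1/8·-916/377=-74/377
M: M0=0, M1=-74/377, M2=-916/377, M3=1370/1131, M4=1808/1131, M5=0
seg 0: a=-5, c=M0/2=0, d=(M1−M0)/(6·3)=-37/3393, b=Δ0−h0·(2M0+M1)/6=1996/1131
seg 1: a=0, c=M1/2=-37/377, d=(M2−M1)/(6·1)=-421/1131, b=Δ1−h1·(2M1+M2)/6=1663/1131
seg 2: a=1, c=M2/2=-458/377, d=(M3−M2)/(6·3)=71/351, b=Δ2−h2·(2M2+M3)/6=178/1131
seg 3: a=-4, c=M3/2=685/1131, d=(M4−M3)/(6·1)=73/1131, b=Δ3−h3·(2M3+M4)/6=-1889/1131
seg 4: a=-5, c=M4/2=904/1131, d=(M5−M4)/(6·3)=-904/10179, b=Δ4−h4·(2M4+M5)/6=-100/377
t_q=31/4 → seg 3, τ=3/4; S=-4+-1889/1131·τ+685/1131·τ²+73/1131·τ³=-117859/24128

  seg 0: a=-5 b=1996/1131 c=0 d=-37/3393
  seg 1: a=0 b=1663/1131 c=-37/377 d=-421/1131
  seg 2: a=1 b=178/1131 c=-458/377 d=71/351
  seg 3: a=-4 b=-1889/1131 c=685/1131 d=73/1131
  seg 4: a=-5 b=-100/377 c=904/1131 d=-904/10179
S(31/4) = -117859/24128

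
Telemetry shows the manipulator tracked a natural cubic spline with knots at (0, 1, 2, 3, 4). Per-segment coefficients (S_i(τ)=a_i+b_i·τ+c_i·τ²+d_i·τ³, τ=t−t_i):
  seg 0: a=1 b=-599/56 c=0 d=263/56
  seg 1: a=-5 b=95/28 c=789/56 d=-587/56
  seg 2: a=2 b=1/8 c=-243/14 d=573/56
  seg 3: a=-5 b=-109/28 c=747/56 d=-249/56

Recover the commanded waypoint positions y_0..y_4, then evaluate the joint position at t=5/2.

y_0=1 y_1=-5 y_2=2 y_3=-5 y_4=0
S(5/2) = -447/448

y_0 = S_0(0) = a_0 = 1
y_1 = S_1(0) = a_1 = -5
y_2 = S_2(0) = a_2 = 2
y_3 = S_3(0) = a_3 = -5
y_4 = S_3(1) = 0
t_q=5/2 is in segment 2 (τ=1/2); S_2(τ)=-447/448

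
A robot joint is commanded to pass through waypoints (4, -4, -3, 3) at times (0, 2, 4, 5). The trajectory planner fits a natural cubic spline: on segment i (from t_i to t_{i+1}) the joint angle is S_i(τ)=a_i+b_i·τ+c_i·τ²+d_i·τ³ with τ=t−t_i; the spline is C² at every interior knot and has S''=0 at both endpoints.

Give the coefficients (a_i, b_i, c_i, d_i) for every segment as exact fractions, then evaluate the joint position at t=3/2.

  seg 0: a=4 b=-52/11 c=0 d=2/11
  seg 1: a=-4 b=-28/11 c=12/11 d=19/88
  seg 2: a=-3 b=97/22 c=105/44 d=-35/44
S(3/2) = -109/44

Δ: Δ0=-4, Δ1=1/2, Δ2=6
row 1: diag=8, rhs=27; c'=1/4, d'=27/8
row 2: denom=6−2·1/4=11/2; d'=(33−2·27/8)/(11/2)=105/22
back: M2=105/22
back: M1=27/8−1/4·105/22=24/11
M: M0=0, M1=24/11, M2=105/22, M3=0
seg 0: a=4, c=M0/2=0, d=(M1−M0)/(6·2)=2/11, b=Δ0−h0·(2M0+M1)/6=-52/11
seg 1: a=-4, c=M1/2=12/11, d=(M2−M1)/(6·2)=19/88, b=Δ1−h1·(2M1+M2)/6=-28/11
seg 2: a=-3, c=M2/2=105/44, d=(M3−M2)/(6·1)=-35/44, b=Δ2−h2·(2M2+M3)/6=97/22
t_q=3/2 → seg 0, τ=3/2; S=4+-52/11·τ+0·τ²+2/11·τ³=-109/44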